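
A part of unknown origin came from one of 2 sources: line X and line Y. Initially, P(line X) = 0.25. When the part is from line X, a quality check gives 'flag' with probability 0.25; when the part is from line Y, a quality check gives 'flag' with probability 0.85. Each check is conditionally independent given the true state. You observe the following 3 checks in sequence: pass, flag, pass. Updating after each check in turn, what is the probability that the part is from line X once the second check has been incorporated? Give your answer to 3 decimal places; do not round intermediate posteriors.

0.329

Each posterior becomes the prior for the next update.
After 'pass': P(line X) = 0.75·0.2500 / (0.75·0.2500 + 0.15·0.7500) ≈ 0.6250
After 'flag': P(line X) = 0.25·0.6250 / (0.25·0.6250 + 0.85·0.3750) ≈ 0.3289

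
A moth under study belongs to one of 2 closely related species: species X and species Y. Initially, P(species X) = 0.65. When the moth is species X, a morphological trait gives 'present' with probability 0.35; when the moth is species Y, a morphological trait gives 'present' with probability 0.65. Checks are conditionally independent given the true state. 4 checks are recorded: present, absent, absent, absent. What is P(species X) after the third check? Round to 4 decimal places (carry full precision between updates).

0.7752

After 'present': P(species X) = 0.35·0.6500 / (0.35·0.6500 + 0.65·0.3500) ≈ 0.5000
After 'absent': P(species X) = 0.65·0.5000 / (0.65·0.5000 + 0.35·0.5000) ≈ 0.6500
After 'absent': P(species X) = 0.65·0.6500 / (0.65·0.6500 + 0.35·0.3500) ≈ 0.7752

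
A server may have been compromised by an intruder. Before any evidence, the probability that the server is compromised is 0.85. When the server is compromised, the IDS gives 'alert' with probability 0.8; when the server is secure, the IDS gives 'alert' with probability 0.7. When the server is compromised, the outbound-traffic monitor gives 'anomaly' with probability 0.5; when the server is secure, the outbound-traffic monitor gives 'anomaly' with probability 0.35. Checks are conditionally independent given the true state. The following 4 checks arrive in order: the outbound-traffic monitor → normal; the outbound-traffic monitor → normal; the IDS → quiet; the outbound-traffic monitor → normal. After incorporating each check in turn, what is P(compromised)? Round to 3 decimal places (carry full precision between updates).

0.632

After the outbound-traffic monitor='normal': P(compromised) = 0.5·0.8500 / (0.5·0.8500 + 0.65·0.1500) ≈ 0.8134
After the outbound-traffic monitor='normal': P(compromised) = 0.5·0.8134 / (0.5·0.8134 + 0.65·0.1866) ≈ 0.7703
After the IDS='quiet': P(compromised) = 0.2·0.7703 / (0.2·0.7703 + 0.3·0.2297) ≈ 0.6909
After the outbound-traffic monitor='normal': P(compromised) = 0.5·0.6909 / (0.5·0.6909 + 0.65·0.3091) ≈ 0.6323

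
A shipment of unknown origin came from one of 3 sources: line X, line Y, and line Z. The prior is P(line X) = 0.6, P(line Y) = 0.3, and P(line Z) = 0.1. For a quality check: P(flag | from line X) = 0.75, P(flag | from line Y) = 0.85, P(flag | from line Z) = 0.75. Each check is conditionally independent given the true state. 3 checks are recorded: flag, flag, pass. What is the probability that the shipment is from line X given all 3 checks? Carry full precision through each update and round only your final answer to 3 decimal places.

After 'flag': normaliser = 0.75·0.6000 + 0.85·0.3000 + 0.75·0.1000; P(line X) ≈ 0.5769, P(line Y) ≈ 0.3269, P(line Z) ≈ 0.0962
After 'flag': normaliser = 0.75·0.5769 + 0.85·0.3269 + 0.75·0.0962; P(line X) ≈ 0.5528, P(line Y) ≈ 0.3550, P(line Z) ≈ 0.0921
After 'pass': normaliser = 0.25·0.5528 + 0.15·0.3550 + 0.25·0.0921; P(line X) ≈ 0.6443, P(line Y) ≈ 0.2483, P(line Z) ≈ 0.1074

0.644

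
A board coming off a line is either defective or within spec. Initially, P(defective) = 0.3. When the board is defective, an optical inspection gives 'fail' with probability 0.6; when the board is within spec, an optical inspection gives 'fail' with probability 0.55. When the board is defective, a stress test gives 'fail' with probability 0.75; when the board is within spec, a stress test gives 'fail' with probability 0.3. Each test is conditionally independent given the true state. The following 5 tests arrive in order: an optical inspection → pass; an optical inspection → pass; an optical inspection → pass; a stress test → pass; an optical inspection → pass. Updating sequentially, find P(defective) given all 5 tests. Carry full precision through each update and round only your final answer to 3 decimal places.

0.087

After an optical inspection='pass': P(defective) = 0.4·0.3000 / (0.4·0.3000 + 0.45·0.7000) ≈ 0.2759
After an optical inspection='pass': P(defective) = 0.4·0.2759 / (0.4·0.2759 + 0.45·0.7241) ≈ 0.2530
After an optical inspection='pass': P(defective) = 0.4·0.2530 / (0.4·0.2530 + 0.45·0.7470) ≈ 0.2314
After a stress test='pass': P(defective) = 0.25·0.2314 / (0.25·0.2314 + 0.7·0.7686) ≈ 0.0971
After an optical inspection='pass': P(defective) = 0.4·0.0971 / (0.4·0.0971 + 0.45·0.9029) ≈ 0.0872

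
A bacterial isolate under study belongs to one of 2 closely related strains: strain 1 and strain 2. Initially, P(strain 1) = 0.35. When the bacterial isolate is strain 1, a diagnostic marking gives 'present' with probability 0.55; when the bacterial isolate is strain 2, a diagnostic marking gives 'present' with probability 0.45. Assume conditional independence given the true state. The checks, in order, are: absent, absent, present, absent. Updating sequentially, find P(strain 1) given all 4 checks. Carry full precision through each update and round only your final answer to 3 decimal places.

After 'absent': P(strain 1) = 0.45·0.3500 / (0.45·0.3500 + 0.55·0.6500) ≈ 0.3058
After 'absent': P(strain 1) = 0.45·0.3058 / (0.45·0.3058 + 0.55·0.6942) ≈ 0.2650
After 'present': P(strain 1) = 0.55·0.2650 / (0.55·0.2650 + 0.45·0.7350) ≈ 0.3058
After 'absent': P(strain 1) = 0.45·0.3058 / (0.45·0.3058 + 0.55·0.6942) ≈ 0.2650

0.265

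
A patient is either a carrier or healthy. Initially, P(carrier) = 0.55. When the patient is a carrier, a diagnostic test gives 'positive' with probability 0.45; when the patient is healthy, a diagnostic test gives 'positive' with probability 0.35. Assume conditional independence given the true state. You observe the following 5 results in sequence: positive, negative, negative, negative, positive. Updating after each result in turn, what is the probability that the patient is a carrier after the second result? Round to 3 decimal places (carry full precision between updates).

0.571

After 'positive': P(carrier) = 0.45·0.5500 / (0.45·0.5500 + 0.35·0.4500) ≈ 0.6111
After 'negative': P(carrier) = 0.55·0.6111 / (0.55·0.6111 + 0.65·0.3889) ≈ 0.5708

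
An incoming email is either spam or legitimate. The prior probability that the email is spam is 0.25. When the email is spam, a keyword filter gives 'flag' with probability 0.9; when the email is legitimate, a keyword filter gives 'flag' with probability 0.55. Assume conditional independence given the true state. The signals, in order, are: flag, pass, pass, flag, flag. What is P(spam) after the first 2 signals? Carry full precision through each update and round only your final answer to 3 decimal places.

After 'flag': P(spam) = 0.9·0.2500 / (0.9·0.2500 + 0.55·0.7500) ≈ 0.3529
After 'pass': P(spam) = 0.1·0.3529 / (0.1·0.3529 + 0.45·0.6471) ≈ 0.1081

0.108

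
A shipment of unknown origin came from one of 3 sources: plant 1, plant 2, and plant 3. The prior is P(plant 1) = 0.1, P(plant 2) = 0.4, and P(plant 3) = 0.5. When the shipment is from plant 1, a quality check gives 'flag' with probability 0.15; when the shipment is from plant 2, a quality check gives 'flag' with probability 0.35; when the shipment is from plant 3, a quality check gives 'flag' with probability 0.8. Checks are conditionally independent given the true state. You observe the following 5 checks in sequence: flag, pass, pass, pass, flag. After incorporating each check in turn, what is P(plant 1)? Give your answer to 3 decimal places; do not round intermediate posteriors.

After 'flag': normaliser = 0.15·0.1000 + 0.35·0.4000 + 0.8·0.5000; P(plant 1) ≈ 0.0270, P(plant 2) ≈ 0.2523, P(plant 3) ≈ 0.7207
After 'pass': normaliser = 0.85·0.0270 + 0.65·0.2523 + 0.2·0.7207; P(plant 1) ≈ 0.0694, P(plant 2) ≈ 0.4952, P(plant 3) ≈ 0.4354
After 'pass': normaliser = 0.85·0.0694 + 0.65·0.4952 + 0.2·0.4354; P(plant 1) ≈ 0.1260, P(plant 2) ≈ 0.6879, P(plant 3) ≈ 0.1861
After 'pass': normaliser = 0.85·0.1260 + 0.65·0.6879 + 0.2·0.1861; P(plant 1) ≈ 0.1811, P(plant 2) ≈ 0.7560, P(plant 3) ≈ 0.0629
After 'flag': normaliser = 0.15·0.1811 + 0.35·0.7560 + 0.8·0.0629; P(plant 1) ≈ 0.0794, P(plant 2) ≈ 0.7734, P(plant 3) ≈ 0.1471

0.079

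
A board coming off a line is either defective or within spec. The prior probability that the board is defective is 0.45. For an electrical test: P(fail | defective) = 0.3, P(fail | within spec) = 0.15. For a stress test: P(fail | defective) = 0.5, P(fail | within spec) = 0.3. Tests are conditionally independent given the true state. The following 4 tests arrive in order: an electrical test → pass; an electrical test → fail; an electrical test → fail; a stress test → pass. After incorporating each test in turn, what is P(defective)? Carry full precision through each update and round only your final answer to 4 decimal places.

0.6581

After an electrical test='pass': P(defective) = 0.7·0.4500 / (0.7·0.4500 + 0.85·0.5500) ≈ 0.4026
After an electrical test='fail': P(defective) = 0.3·0.4026 / (0.3·0.4026 + 0.15·0.5974) ≈ 0.5740
After an electrical test='fail': P(defective) = 0.3·0.5740 / (0.3·0.5740 + 0.15·0.4260) ≈ 0.7294
After a stress test='pass': P(defective) = 0.5·0.7294 / (0.5·0.7294 + 0.7·0.2706) ≈ 0.6581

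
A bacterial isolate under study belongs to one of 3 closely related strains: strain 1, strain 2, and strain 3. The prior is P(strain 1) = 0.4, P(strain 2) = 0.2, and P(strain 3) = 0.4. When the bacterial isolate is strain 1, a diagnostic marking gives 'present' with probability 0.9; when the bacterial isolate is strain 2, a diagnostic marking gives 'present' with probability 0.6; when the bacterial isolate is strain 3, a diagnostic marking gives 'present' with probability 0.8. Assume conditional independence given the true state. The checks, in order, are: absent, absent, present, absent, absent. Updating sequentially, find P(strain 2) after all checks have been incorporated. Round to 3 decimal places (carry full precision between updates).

0.849

Each posterior becomes the prior for the next update.
After 'absent': normaliser = 0.1·0.4000 + 0.4·0.2000 + 0.2·0.4000; P(strain 1) ≈ 0.2000, P(strain 2) ≈ 0.4000, P(strain 3) ≈ 0.4000
After 'absent': normaliser = 0.1·0.2000 + 0.4·0.4000 + 0.2·0.4000; P(strain 1) ≈ 0.0769, P(strain 2) ≈ 0.6154, P(strain 3) ≈ 0.3077
After 'present': normaliser = 0.9·0.0769 + 0.6·0.6154 + 0.8·0.3077; P(strain 1) ≈ 0.1011, P(strain 2) ≈ 0.5393, P(strain 3) ≈ 0.3596
After 'absent': normaliser = 0.1·0.1011 + 0.4·0.5393 + 0.2·0.3596; P(strain 1) ≈ 0.0340, P(strain 2) ≈ 0.7245, P(strain 3) ≈ 0.2415
After 'absent': normaliser = 0.1·0.0340 + 0.4·0.7245 + 0.2·0.2415; P(strain 1) ≈ 0.0099, P(strain 2) ≈ 0.8486, P(strain 3) ≈ 0.1414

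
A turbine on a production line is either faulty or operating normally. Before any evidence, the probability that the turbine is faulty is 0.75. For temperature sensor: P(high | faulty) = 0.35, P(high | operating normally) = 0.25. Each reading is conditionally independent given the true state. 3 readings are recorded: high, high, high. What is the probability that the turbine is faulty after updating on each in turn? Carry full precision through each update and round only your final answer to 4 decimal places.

0.8917

After 'high': P(faulty) = 0.35·0.7500 / (0.35·0.7500 + 0.25·0.2500) ≈ 0.8077
After 'high': P(faulty) = 0.35·0.8077 / (0.35·0.8077 + 0.25·0.1923) ≈ 0.8547
After 'high': P(faulty) = 0.35·0.8547 / (0.35·0.8547 + 0.25·0.1453) ≈ 0.8917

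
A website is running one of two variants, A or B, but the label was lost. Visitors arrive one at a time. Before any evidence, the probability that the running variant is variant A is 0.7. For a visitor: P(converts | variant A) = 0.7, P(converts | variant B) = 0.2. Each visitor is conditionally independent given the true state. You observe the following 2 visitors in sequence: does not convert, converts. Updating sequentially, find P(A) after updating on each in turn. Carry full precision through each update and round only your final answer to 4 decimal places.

0.7538

After 'does not convert': P(A) = 0.3·0.7000 / (0.3·0.7000 + 0.8·0.3000) ≈ 0.4667
After 'converts': P(A) = 0.7·0.4667 / (0.7·0.4667 + 0.2·0.5333) ≈ 0.7538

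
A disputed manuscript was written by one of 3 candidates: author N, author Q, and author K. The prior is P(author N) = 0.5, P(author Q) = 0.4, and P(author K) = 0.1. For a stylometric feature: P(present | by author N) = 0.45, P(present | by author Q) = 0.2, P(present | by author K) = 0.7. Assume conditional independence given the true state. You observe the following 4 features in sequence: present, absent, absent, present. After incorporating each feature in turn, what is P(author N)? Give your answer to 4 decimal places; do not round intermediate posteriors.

0.6764

After 'present': normaliser = 0.45·0.5000 + 0.2·0.4000 + 0.7·0.1000; P(author N) ≈ 0.6000, P(author Q) ≈ 0.2133, P(author K) ≈ 0.1867
After 'absent': normaliser = 0.55·0.6000 + 0.8·0.2133 + 0.3·0.1867; P(author N) ≈ 0.5928, P(author Q) ≈ 0.3066, P(author K) ≈ 0.1006
After 'absent': normaliser = 0.55·0.5928 + 0.8·0.3066 + 0.3·0.1006; P(author N) ≈ 0.5421, P(author Q) ≈ 0.4078, P(author K) ≈ 0.0502
After 'present': normaliser = 0.45·0.5421 + 0.2·0.4078 + 0.7·0.0502; P(author N) ≈ 0.6764, P(author Q) ≈ 0.2262, P(author K) ≈ 0.0974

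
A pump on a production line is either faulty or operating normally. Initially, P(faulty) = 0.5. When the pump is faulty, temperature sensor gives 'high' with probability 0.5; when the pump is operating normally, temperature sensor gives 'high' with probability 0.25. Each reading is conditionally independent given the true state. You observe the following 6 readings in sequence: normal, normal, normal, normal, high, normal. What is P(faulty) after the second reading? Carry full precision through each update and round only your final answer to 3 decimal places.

0.308

After 'normal': P(faulty) = 0.5·0.5000 / (0.5·0.5000 + 0.75·0.5000) ≈ 0.4000
After 'normal': P(faulty) = 0.5·0.4000 / (0.5·0.4000 + 0.75·0.6000) ≈ 0.3077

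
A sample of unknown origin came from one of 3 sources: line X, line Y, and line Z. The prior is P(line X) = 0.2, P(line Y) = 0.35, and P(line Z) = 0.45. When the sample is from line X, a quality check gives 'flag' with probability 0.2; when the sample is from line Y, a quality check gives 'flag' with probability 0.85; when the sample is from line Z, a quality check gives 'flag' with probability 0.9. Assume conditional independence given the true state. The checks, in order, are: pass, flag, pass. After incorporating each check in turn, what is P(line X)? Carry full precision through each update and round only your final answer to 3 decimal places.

After 'pass': normaliser = 0.8·0.2000 + 0.15·0.3500 + 0.1·0.4500; P(line X) ≈ 0.6214, P(line Y) ≈ 0.2039, P(line Z) ≈ 0.1748
After 'flag': normaliser = 0.2·0.6214 + 0.85·0.2039 + 0.9·0.1748; P(line X) ≈ 0.2732, P(line Y) ≈ 0.3810, P(line Z) ≈ 0.3458
After 'pass': normaliser = 0.8·0.2732 + 0.15·0.3810 + 0.1·0.3458; P(line X) ≈ 0.7044, P(line Y) ≈ 0.1842, P(line Z) ≈ 0.1114

0.704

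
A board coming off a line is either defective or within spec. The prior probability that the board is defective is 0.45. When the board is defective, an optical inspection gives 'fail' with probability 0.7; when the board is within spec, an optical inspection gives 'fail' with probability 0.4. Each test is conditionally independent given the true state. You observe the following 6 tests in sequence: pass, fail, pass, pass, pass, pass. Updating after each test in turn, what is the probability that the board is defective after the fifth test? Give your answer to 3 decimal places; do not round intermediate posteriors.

0.082

Apply Bayes' rule sequentially, carrying P(defective) forward.
After 'pass': P(defective) = 0.3·0.4500 / (0.3·0.4500 + 0.6·0.5500) ≈ 0.2903
After 'fail': P(defective) = 0.7·0.2903 / (0.7·0.2903 + 0.4·0.7097) ≈ 0.4172
After 'pass': P(defective) = 0.3·0.4172 / (0.3·0.4172 + 0.6·0.5828) ≈ 0.2636
After 'pass': P(defective) = 0.3·0.2636 / (0.3·0.2636 + 0.6·0.7364) ≈ 0.1518
After 'pass': P(defective) = 0.3·0.1518 / (0.3·0.1518 + 0.6·0.8482) ≈ 0.0821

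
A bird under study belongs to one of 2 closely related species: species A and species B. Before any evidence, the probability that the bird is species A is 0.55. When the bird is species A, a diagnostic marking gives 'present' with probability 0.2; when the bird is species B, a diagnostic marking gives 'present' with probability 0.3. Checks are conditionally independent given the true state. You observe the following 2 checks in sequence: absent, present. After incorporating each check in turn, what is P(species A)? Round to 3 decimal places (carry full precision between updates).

0.482

After 'absent': P(species A) = 0.8·0.5500 / (0.8·0.5500 + 0.7·0.4500) ≈ 0.5828
After 'present': P(species A) = 0.2·0.5828 / (0.2·0.5828 + 0.3·0.4172) ≈ 0.4822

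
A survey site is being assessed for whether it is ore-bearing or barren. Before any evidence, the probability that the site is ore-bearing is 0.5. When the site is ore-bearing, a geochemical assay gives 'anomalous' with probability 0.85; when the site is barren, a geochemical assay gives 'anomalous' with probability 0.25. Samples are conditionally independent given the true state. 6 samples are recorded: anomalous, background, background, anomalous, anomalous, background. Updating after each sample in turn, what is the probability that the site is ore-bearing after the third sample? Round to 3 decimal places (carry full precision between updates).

After 'anomalous': P(ore) = 0.85·0.5000 / (0.85·0.5000 + 0.25·0.5000) ≈ 0.7727
After 'background': P(ore) = 0.15·0.7727 / (0.15·0.7727 + 0.75·0.2273) ≈ 0.4048
After 'background': P(ore) = 0.15·0.4048 / (0.15·0.4048 + 0.75·0.5952) ≈ 0.1197

0.120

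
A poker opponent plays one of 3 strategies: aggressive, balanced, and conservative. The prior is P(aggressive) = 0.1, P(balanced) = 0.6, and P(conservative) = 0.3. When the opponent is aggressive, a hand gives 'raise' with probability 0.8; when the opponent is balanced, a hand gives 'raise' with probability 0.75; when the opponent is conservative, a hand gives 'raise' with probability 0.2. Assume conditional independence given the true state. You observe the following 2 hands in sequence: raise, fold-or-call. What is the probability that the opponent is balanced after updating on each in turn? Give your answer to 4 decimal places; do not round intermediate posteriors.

0.6374

After 'raise': normaliser = 0.8·0.1000 + 0.75·0.6000 + 0.2·0.3000; P(aggressive) ≈ 0.1356, P(balanced) ≈ 0.7627, P(conservative) ≈ 0.1017
After 'fold-or-call': normaliser = 0.2·0.1356 + 0.25·0.7627 + 0.8·0.1017; P(aggressive) ≈ 0.0907, P(balanced) ≈ 0.6374, P(conservative) ≈ 0.2720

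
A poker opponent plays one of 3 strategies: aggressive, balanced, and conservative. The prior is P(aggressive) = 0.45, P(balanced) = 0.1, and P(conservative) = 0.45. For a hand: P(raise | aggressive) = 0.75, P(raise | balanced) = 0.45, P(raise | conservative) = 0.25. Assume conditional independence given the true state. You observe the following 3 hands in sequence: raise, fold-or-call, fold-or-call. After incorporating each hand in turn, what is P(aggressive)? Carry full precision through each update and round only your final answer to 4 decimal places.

0.2153

Each posterior becomes the prior for the next update.
After 'raise': normaliser = 0.75·0.4500 + 0.45·0.1000 + 0.25·0.4500; P(aggressive) ≈ 0.6818, P(balanced) ≈ 0.0909, P(conservative) ≈ 0.2273
After 'fold-or-call': normaliser = 0.25·0.6818 + 0.55·0.0909 + 0.75·0.2273; P(aggressive) ≈ 0.4360, P(balanced) ≈ 0.1279, P(conservative) ≈ 0.4360
After 'fold-or-call': normaliser = 0.25·0.4360 + 0.55·0.1279 + 0.75·0.4360; P(aggressive) ≈ 0.2153, P(balanced) ≈ 0.1389, P(conservative) ≈ 0.6458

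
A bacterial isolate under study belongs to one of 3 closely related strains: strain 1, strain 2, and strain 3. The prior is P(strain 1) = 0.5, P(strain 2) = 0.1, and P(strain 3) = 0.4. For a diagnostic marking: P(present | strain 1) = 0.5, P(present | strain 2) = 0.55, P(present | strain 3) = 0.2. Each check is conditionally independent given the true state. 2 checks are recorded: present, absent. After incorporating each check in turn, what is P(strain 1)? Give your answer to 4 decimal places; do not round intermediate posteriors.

0.5848

After 'present': normaliser = 0.5·0.5000 + 0.55·0.1000 + 0.2·0.4000; P(strain 1) ≈ 0.6494, P(strain 2) ≈ 0.1429, P(strain 3) ≈ 0.2078
After 'absent': normaliser = 0.5·0.6494 + 0.45·0.1429 + 0.8·0.2078; P(strain 1) ≈ 0.5848, P(strain 2) ≈ 0.1158, P(strain 3) ≈ 0.2994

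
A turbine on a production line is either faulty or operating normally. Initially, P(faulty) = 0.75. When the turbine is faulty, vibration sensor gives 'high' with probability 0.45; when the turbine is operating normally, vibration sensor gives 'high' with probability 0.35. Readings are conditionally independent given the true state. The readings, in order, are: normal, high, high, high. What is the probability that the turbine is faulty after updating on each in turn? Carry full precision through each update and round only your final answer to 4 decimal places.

0.8436

Apply Bayes' rule sequentially, carrying P(faulty) forward.
After 'normal': P(faulty) = 0.55·0.7500 / (0.55·0.7500 + 0.65·0.2500) ≈ 0.7174
After 'high': P(faulty) = 0.45·0.7174 / (0.45·0.7174 + 0.35·0.2826) ≈ 0.7655
After 'high': P(faulty) = 0.45·0.7655 / (0.45·0.7655 + 0.35·0.2345) ≈ 0.8076
After 'high': P(faulty) = 0.45·0.8076 / (0.45·0.8076 + 0.35·0.1924) ≈ 0.8436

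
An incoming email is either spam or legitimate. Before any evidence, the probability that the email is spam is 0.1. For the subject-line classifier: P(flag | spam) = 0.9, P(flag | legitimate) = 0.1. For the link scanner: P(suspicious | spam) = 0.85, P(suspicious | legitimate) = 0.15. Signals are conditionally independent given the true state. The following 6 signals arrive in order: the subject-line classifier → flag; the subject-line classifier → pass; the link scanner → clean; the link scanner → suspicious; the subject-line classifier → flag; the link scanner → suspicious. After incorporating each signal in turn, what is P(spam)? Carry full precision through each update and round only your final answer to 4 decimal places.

0.8500

Each posterior becomes the prior for the next update.
After the subject-line classifier='flag': P(spam) = 0.9·0.1000 / (0.9·0.1000 + 0.1·0.9000) ≈ 0.5000
After the subject-line classifier='pass': P(spam) = 0.1·0.5000 / (0.1·0.5000 + 0.9·0.5000) ≈ 0.1000
After the link scanner='clean': P(spam) = 0.15·0.1000 / (0.15·0.1000 + 0.85·0.9000) ≈ 0.0192
After the link scanner='suspicious': P(spam) = 0.85·0.0192 / (0.85·0.0192 + 0.15·0.9808) ≈ 0.1000
After the subject-line classifier='flag': P(spam) = 0.9·0.1000 / (0.9·0.1000 + 0.1·0.9000) ≈ 0.5000
After the link scanner='suspicious': P(spam) = 0.85·0.5000 / (0.85·0.5000 + 0.15·0.5000) ≈ 0.8500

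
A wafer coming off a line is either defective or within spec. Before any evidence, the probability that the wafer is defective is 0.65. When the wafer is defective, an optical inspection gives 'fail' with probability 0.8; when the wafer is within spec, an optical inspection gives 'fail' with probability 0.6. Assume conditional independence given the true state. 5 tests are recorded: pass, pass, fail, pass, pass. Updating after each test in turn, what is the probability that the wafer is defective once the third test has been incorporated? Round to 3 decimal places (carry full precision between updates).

0.382

Apply Bayes' rule sequentially, carrying P(defective) forward.
After 'pass': P(defective) = 0.2·0.6500 / (0.2·0.6500 + 0.4·0.3500) ≈ 0.4815
After 'pass': P(defective) = 0.2·0.4815 / (0.2·0.4815 + 0.4·0.5185) ≈ 0.3171
After 'fail': P(defective) = 0.8·0.3171 / (0.8·0.3171 + 0.6·0.6829) ≈ 0.3824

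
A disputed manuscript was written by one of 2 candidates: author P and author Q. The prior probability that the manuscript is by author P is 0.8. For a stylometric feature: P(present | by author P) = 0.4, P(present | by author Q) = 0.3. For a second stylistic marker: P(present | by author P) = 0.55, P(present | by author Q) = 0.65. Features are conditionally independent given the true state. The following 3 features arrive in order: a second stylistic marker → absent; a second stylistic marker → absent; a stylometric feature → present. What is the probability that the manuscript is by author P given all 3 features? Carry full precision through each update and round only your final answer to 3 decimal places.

After a second stylistic marker='absent': P(author P) = 0.45·0.8000 / (0.45·0.8000 + 0.35·0.2000) ≈ 0.8372
After a second stylistic marker='absent': P(author P) = 0.45·0.8372 / (0.45·0.8372 + 0.35·0.1628) ≈ 0.8686
After a stylometric feature='present': P(author P) = 0.4·0.8686 / (0.4·0.8686 + 0.3·0.1314) ≈ 0.8981

0.898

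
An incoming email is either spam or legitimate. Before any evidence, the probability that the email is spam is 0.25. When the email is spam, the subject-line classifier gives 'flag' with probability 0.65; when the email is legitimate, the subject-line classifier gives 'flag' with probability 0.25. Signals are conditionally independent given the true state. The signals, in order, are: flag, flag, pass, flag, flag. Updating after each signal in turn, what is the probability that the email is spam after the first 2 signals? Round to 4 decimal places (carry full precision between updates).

After 'flag': P(spam) = 0.65·0.2500 / (0.65·0.2500 + 0.25·0.7500) ≈ 0.4643
After 'flag': P(spam) = 0.65·0.4643 / (0.65·0.4643 + 0.25·0.5357) ≈ 0.6926

0.6926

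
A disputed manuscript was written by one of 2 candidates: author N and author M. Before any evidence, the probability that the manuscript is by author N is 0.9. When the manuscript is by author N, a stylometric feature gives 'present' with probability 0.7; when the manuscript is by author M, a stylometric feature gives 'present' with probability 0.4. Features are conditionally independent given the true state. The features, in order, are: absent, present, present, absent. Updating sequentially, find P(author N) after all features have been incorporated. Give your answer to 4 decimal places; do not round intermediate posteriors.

0.8733

After 'absent': P(author N) = 0.3·0.9000 / (0.3·0.9000 + 0.6·0.1000) ≈ 0.8182
After 'present': P(author N) = 0.7·0.8182 / (0.7·0.8182 + 0.4·0.1818) ≈ 0.8873
After 'present': P(author N) = 0.7·0.8873 / (0.7·0.8873 + 0.4·0.1127) ≈ 0.9323
After 'absent': P(author N) = 0.3·0.9323 / (0.3·0.9323 + 0.6·0.0677) ≈ 0.8733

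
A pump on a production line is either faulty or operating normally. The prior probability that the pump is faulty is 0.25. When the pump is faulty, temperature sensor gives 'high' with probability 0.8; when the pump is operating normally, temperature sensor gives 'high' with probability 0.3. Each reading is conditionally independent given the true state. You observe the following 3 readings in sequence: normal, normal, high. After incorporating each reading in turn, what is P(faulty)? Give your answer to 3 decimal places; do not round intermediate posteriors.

0.068

After 'normal': P(faulty) = 0.2·0.2500 / (0.2·0.2500 + 0.7·0.7500) ≈ 0.0870
After 'normal': P(faulty) = 0.2·0.0870 / (0.2·0.0870 + 0.7·0.9130) ≈ 0.0265
After 'high': P(faulty) = 0.8·0.0265 / (0.8·0.0265 + 0.3·0.9735) ≈ 0.0677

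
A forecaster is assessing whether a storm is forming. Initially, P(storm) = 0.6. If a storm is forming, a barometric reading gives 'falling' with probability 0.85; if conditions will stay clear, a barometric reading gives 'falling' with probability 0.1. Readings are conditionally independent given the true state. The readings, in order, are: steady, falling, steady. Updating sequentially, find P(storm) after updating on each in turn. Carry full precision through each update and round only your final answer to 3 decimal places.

Apply Bayes' rule sequentially, carrying P(storm) forward.
After 'steady': P(storm) = 0.15·0.6000 / (0.15·0.6000 + 0.9·0.4000) ≈ 0.2000
After 'falling': P(storm) = 0.85·0.2000 / (0.85·0.2000 + 0.1·0.8000) ≈ 0.6800
After 'steady': P(storm) = 0.15·0.6800 / (0.15·0.6800 + 0.9·0.3200) ≈ 0.2615

0.262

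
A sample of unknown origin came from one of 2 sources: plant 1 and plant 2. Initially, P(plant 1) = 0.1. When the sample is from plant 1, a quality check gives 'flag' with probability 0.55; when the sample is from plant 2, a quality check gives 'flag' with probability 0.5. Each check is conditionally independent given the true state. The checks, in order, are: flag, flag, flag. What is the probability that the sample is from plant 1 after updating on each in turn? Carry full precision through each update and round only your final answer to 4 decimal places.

Each posterior becomes the prior for the next update.
After 'flag': P(plant 1) = 0.55·0.1000 / (0.55·0.1000 + 0.5·0.9000) ≈ 0.1089
After 'flag': P(plant 1) = 0.55·0.1089 / (0.55·0.1089 + 0.5·0.8911) ≈ 0.1185
After 'flag': P(plant 1) = 0.55·0.1185 / (0.55·0.1185 + 0.5·0.8815) ≈ 0.1288

0.1288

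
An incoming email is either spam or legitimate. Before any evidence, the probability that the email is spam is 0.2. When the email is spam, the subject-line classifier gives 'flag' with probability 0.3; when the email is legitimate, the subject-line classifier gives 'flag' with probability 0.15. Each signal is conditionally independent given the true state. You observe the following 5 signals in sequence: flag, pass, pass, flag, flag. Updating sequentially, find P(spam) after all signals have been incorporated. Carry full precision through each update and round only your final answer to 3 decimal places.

After 'flag': P(spam) = 0.3·0.2000 / (0.3·0.2000 + 0.15·0.8000) ≈ 0.3333
After 'pass': P(spam) = 0.7·0.3333 / (0.7·0.3333 + 0.85·0.6667) ≈ 0.2917
After 'pass': P(spam) = 0.7·0.2917 / (0.7·0.2917 + 0.85·0.7083) ≈ 0.2532
After 'flag': P(spam) = 0.3·0.2532 / (0.3·0.2532 + 0.15·0.7468) ≈ 0.4041
After 'flag': P(spam) = 0.3·0.4041 / (0.3·0.4041 + 0.15·0.5959) ≈ 0.5756

0.576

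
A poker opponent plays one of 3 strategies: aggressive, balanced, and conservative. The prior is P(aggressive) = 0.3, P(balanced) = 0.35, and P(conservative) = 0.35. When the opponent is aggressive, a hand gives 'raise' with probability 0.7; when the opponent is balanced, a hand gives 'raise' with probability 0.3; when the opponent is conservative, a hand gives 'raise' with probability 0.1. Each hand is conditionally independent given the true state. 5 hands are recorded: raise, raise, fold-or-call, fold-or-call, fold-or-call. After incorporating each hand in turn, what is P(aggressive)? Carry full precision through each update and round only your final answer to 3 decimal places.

After 'raise': normaliser = 0.7·0.3000 + 0.3·0.3500 + 0.1·0.3500; P(aggressive) ≈ 0.6000, P(balanced) ≈ 0.3000, P(conservative) ≈ 0.1000
After 'raise': normaliser = 0.7·0.6000 + 0.3·0.3000 + 0.1·0.1000; P(aggressive) ≈ 0.8077, P(balanced) ≈ 0.1731, P(conservative) ≈ 0.0192
After 'fold-or-call': normaliser = 0.3·0.8077 + 0.7·0.1731 + 0.9·0.0192; P(aggressive) ≈ 0.6364, P(balanced) ≈ 0.3182, P(conservative) ≈ 0.0455
After 'fold-or-call': normaliser = 0.3·0.6364 + 0.7·0.3182 + 0.9·0.0455; P(aggressive) ≈ 0.4200, P(balanced) ≈ 0.4900, P(conservative) ≈ 0.0900
After 'fold-or-call': normaliser = 0.3·0.4200 + 0.7·0.4900 + 0.9·0.0900; P(aggressive) ≈ 0.2291, P(balanced) ≈ 0.6236, P(conservative) ≈ 0.1473

0.229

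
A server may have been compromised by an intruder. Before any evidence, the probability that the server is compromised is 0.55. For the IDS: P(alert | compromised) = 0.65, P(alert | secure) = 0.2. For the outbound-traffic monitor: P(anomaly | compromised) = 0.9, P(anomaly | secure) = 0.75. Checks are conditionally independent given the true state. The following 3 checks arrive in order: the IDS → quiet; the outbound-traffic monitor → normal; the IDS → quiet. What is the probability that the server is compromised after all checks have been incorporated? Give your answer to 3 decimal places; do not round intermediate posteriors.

0.086

After the IDS='quiet': P(compromised) = 0.35·0.5500 / (0.35·0.5500 + 0.8·0.4500) ≈ 0.3484
After the outbound-traffic monitor='normal': P(compromised) = 0.1·0.3484 / (0.1·0.3484 + 0.25·0.6516) ≈ 0.1762
After the IDS='quiet': P(compromised) = 0.35·0.1762 / (0.35·0.1762 + 0.8·0.8238) ≈ 0.0856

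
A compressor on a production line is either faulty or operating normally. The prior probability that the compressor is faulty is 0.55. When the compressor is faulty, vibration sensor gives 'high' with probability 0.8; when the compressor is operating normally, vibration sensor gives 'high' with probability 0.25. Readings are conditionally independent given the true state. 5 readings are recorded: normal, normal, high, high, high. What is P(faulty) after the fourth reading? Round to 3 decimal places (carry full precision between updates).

After 'normal': P(faulty) = 0.2·0.5500 / (0.2·0.5500 + 0.75·0.4500) ≈ 0.2458
After 'normal': P(faulty) = 0.2·0.2458 / (0.2·0.2458 + 0.75·0.7542) ≈ 0.0800
After 'high': P(faulty) = 0.8·0.0800 / (0.8·0.0800 + 0.25·0.9200) ≈ 0.2176
After 'high': P(faulty) = 0.8·0.2176 / (0.8·0.2176 + 0.25·0.7824) ≈ 0.4709

0.471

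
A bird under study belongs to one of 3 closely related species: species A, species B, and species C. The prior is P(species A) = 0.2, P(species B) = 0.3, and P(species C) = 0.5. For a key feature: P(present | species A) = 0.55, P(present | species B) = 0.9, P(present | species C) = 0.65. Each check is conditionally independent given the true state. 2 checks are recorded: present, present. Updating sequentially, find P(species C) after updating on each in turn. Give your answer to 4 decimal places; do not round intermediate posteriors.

0.4104

After 'present': normaliser = 0.55·0.2000 + 0.9·0.3000 + 0.65·0.5000; P(species A) ≈ 0.1560, P(species B) ≈ 0.3830, P(species C) ≈ 0.4610
After 'present': normaliser = 0.55·0.1560 + 0.9·0.3830 + 0.65·0.4610; P(species A) ≈ 0.1175, P(species B) ≈ 0.4721, P(species C) ≈ 0.4104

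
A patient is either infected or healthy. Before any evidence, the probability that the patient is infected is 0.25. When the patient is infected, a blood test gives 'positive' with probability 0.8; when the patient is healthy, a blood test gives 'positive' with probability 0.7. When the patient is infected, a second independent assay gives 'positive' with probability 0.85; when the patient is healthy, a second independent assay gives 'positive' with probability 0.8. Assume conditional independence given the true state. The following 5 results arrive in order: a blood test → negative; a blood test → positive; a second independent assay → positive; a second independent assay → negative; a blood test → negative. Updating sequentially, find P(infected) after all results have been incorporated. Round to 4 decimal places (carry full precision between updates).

0.1189

After a blood test='negative': P(infected) = 0.2·0.2500 / (0.2·0.2500 + 0.3·0.7500) ≈ 0.1818
After a blood test='positive': P(infected) = 0.8·0.1818 / (0.8·0.1818 + 0.7·0.8182) ≈ 0.2025
After a second independent assay='positive': P(infected) = 0.85·0.2025 / (0.85·0.2025 + 0.8·0.7975) ≈ 0.2125
After a second independent assay='negative': P(infected) = 0.15·0.2125 / (0.15·0.2125 + 0.2·0.7875) ≈ 0.1683
After a blood test='negative': P(infected) = 0.2·0.1683 / (0.2·0.1683 + 0.3·0.8317) ≈ 0.1189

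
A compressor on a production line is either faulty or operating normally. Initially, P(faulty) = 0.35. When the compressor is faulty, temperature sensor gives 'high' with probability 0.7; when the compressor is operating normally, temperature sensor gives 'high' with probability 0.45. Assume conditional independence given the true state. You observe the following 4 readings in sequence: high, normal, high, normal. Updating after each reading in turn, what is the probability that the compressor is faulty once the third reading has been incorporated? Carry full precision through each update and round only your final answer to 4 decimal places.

0.4154

After 'high': P(faulty) = 0.7·0.3500 / (0.7·0.3500 + 0.45·0.6500) ≈ 0.4558
After 'normal': P(faulty) = 0.3·0.4558 / (0.3·0.4558 + 0.55·0.5442) ≈ 0.3136
After 'high': P(faulty) = 0.7·0.3136 / (0.7·0.3136 + 0.45·0.6864) ≈ 0.4154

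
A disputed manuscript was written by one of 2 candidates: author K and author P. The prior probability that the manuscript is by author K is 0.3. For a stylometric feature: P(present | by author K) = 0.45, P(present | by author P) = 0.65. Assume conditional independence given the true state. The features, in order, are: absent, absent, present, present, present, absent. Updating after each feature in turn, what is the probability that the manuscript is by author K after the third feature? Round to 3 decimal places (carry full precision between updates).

0.423

Each posterior becomes the prior for the next update.
After 'absent': P(author K) = 0.55·0.3000 / (0.55·0.3000 + 0.35·0.7000) ≈ 0.4024
After 'absent': P(author K) = 0.55·0.4024 / (0.55·0.4024 + 0.35·0.5976) ≈ 0.5142
After 'present': P(author K) = 0.45·0.5142 / (0.45·0.5142 + 0.65·0.4858) ≈ 0.4229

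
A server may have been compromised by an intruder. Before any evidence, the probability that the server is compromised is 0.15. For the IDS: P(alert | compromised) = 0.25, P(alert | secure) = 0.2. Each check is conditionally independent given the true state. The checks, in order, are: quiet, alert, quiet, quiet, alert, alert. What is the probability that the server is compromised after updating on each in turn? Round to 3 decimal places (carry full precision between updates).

Apply Bayes' rule sequentially, carrying P(compromised) forward.
After 'quiet': P(compromised) = 0.75·0.1500 / (0.75·0.1500 + 0.8·0.8500) ≈ 0.1420
After 'alert': P(compromised) = 0.25·0.1420 / (0.25·0.1420 + 0.2·0.8580) ≈ 0.1714
After 'quiet': P(compromised) = 0.75·0.1714 / (0.75·0.1714 + 0.8·0.8286) ≈ 0.1624
After 'quiet': P(compromised) = 0.75·0.1624 / (0.75·0.1624 + 0.8·0.8376) ≈ 0.1538
After 'alert': P(compromised) = 0.25·0.1538 / (0.25·0.1538 + 0.2·0.8462) ≈ 0.1851
After 'alert': P(compromised) = 0.25·0.1851 / (0.25·0.1851 + 0.2·0.8149) ≈ 0.2212

0.221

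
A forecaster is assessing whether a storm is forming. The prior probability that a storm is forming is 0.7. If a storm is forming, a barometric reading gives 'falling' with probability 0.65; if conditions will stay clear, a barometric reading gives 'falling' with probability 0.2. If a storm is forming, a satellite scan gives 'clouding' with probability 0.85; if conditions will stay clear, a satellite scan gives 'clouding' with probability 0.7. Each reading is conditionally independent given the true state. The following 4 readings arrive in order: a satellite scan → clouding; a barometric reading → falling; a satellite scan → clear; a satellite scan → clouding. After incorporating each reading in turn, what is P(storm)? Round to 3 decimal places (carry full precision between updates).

0.848

Apply Bayes' rule sequentially, carrying P(storm) forward.
After a satellite scan='clouding': P(storm) = 0.85·0.7000 / (0.85·0.7000 + 0.7·0.3000) ≈ 0.7391
After a barometric reading='falling': P(storm) = 0.65·0.7391 / (0.65·0.7391 + 0.2·0.2609) ≈ 0.9020
After a satellite scan='clear': P(storm) = 0.15·0.9020 / (0.15·0.9020 + 0.3·0.0980) ≈ 0.8216
After a satellite scan='clouding': P(storm) = 0.85·0.8216 / (0.85·0.8216 + 0.7·0.1784) ≈ 0.8483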